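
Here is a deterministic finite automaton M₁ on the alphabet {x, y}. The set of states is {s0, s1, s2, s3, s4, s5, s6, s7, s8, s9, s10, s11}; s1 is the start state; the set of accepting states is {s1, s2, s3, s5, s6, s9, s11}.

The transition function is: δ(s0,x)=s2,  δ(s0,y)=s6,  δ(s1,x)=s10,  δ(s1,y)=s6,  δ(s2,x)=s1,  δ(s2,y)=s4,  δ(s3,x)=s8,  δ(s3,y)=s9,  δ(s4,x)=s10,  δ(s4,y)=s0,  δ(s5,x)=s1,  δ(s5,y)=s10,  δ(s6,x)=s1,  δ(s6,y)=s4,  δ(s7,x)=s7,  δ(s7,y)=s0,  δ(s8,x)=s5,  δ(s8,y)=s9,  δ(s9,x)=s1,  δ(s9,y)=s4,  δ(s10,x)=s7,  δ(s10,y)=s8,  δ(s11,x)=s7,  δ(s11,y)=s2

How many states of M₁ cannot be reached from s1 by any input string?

2

No path from s1 leads to s3, s11; the other 10 states are all reachable.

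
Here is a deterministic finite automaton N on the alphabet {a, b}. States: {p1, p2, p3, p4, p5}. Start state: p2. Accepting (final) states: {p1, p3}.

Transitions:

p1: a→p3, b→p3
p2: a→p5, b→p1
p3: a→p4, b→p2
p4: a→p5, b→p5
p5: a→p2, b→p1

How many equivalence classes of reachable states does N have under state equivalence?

P0 = {p1,p3} | {p2,p4,p5}.
On input a, block {p1,p3} splits into {p1} and {p3}.
Refine {p2,p4,p5} on symbol b: members go to different blocks, giving {p2,p5} and {p4}.
No further refinement is possible. Final partition (4 blocks): {p1} | {p2,p5} | {p3} | {p4}.

4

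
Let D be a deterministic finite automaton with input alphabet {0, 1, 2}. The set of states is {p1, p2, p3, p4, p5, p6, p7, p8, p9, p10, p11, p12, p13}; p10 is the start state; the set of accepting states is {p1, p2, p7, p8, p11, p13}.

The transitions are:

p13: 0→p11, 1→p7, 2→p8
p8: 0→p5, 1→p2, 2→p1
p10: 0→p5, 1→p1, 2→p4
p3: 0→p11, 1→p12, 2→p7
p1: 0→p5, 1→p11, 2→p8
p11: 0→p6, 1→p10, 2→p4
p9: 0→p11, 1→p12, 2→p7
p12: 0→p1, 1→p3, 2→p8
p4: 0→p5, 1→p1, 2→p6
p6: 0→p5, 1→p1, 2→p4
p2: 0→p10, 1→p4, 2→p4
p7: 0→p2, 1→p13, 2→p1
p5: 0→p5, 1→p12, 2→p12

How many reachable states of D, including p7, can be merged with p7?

2

First remove the unreachable states {p9}; 12 states remain.
Start with accepting vs non-accepting: {p1,p2,p7,p8,p11,p13} | {p3,p4,p5,p6,p10,p12}.
Refine {p1,p2,p7,p8,p11,p13} on symbol 0: members go to different blocks, giving {p1,p2,p8,p11} and {p7,p13}.
Split {p1,p2,p8,p11} by δ(·,1) → {p1,p8} and {p2,p11}.
Split {p3,p4,p5,p6,p10,p12} by δ(·,0) → {p4,p5,p6,p10} and {p3} and {p12}.
Split {p4,p5,p6,p10} by δ(·,1) → {p4,p6,p10} and {p5}.
Stable partition: {p1,p8} | {p4,p6,p10} | {p7,p13} | {p2,p11} | {p3} | {p12} | {p5} — 7 equivalence classes.
State p7 belongs to the block {p7,p13}, which has 2 states.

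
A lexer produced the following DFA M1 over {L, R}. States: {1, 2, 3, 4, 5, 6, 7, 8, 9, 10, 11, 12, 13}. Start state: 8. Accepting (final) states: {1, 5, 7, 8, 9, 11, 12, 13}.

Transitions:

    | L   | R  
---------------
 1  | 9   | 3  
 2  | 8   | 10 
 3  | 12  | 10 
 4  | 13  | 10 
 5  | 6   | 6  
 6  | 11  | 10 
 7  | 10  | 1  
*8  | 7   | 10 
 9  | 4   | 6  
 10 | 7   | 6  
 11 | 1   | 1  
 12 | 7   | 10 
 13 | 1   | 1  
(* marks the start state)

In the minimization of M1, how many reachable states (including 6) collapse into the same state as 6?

2

First remove the unreachable states {2,5}; 11 states remain.
Initial partition by acceptance: {1,7,8,9,11,12,13} | {3,4,6,10}.
Refine {1,7,8,9,11,12,13} on symbol L: members go to different blocks, giving {1,8,11,12,13} and {7,9}.
On input L, block {1,8,11,12,13} splits into {1,8,12} and {11,13}.
On input L, block {3,4,6,10} splits into {4,6} and {3} and {10}.
On input R, block {1,8,12} splits into {8,12} and {1}.
Refine {7,9} on symbol L: members go to different blocks, giving {7} and {9}.
No further refinement is possible. Final partition (8 blocks): {8,12} | {4,6} | {7} | {11,13} | {3} | {10} | {1} | {9}.
State 6 belongs to the block {4,6}, which has 2 states.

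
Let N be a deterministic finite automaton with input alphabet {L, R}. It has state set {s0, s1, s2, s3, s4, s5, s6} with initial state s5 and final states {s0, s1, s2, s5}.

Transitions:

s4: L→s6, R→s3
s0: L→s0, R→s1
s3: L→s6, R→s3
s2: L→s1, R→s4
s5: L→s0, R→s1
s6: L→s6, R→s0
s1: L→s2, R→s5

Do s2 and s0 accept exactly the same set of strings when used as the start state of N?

Every state is reachable, so we keep all 7.
P0 = {s0,s1,s2,s5} | {s3,s4,s6}.
Refine {s0,s1,s2,s5} on symbol R: members go to different blocks, giving {s0,s1,s5} and {s2}.
On input L, block {s0,s1,s5} splits into {s0,s5} and {s1}.
On input R, block {s3,s4,s6} splits into {s3,s4} and {s6}.
Stable partition: {s0,s5} | {s3,s4} | {s2} | {s1} | {s6} — 5 equivalence classes.
s2 and s0 end up in different blocks, so they are distinguishable. For instance, the string 'R' is accepted from only s0.

No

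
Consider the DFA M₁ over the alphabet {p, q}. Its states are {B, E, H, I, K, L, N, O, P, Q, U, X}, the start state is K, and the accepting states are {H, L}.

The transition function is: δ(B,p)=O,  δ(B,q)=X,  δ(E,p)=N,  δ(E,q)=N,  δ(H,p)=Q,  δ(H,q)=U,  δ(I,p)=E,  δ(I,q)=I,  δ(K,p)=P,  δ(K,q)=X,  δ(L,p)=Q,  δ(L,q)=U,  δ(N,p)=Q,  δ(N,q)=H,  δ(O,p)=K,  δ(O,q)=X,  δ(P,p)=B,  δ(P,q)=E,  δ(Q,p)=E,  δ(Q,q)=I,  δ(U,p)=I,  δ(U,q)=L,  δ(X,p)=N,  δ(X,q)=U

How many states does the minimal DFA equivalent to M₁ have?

All states are reachable from the start state.
P0 = {H,L} | {B,E,I,K,N,O,P,Q,U,X}.
Refine {B,E,I,K,N,O,P,Q,U,X} on symbol q: members go to different blocks, giving {B,E,I,K,O,P,Q,X} and {N,U}.
On input p, block {B,E,I,K,O,P,Q,X} splits into {B,I,K,O,P,Q} and {E,X}.
On input p, block {B,I,K,O,P,Q} splits into {B,K,O,P} and {I,Q}.
Stable partition: {H,L} | {B,K,O,P} | {N,U} | {E,X} | {I,Q} — 5 equivalence classes.

5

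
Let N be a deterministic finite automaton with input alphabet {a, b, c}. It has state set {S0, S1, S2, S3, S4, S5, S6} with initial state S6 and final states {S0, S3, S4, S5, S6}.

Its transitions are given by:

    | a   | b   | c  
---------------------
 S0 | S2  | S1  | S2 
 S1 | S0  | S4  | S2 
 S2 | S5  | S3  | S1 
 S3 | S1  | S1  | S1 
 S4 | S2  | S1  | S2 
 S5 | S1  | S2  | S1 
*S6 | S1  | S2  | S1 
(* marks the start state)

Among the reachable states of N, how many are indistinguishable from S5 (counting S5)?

5

All states are reachable from the start state.
P0 = {S0,S3,S4,S5,S6} | {S1,S2}.
No further refinement is possible. Final partition (2 blocks): {S0,S3,S4,S5,S6} | {S1,S2}.
State S5 belongs to the block {S0,S3,S4,S5,S6}, which has 5 states.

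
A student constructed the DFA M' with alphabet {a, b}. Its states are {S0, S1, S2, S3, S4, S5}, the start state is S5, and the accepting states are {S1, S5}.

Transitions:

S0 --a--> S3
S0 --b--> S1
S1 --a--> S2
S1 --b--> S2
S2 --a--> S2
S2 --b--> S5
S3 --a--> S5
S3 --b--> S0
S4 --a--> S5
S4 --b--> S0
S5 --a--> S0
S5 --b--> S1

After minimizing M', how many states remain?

First remove the unreachable states {S4}; 5 states remain.
Start with accepting vs non-accepting: {S1,S5} | {S0,S2,S3}.
Refine {S1,S5} on symbol b: members go to different blocks, giving {S1} and {S5}.
Refine {S0,S2,S3} on symbol a: members go to different blocks, giving {S0,S2} and {S3}.
Split {S0,S2} by δ(·,a) → {S0} and {S2}.
The partition is now stable with 5 blocks: {S1} | {S0} | {S5} | {S3} | {S2}.

5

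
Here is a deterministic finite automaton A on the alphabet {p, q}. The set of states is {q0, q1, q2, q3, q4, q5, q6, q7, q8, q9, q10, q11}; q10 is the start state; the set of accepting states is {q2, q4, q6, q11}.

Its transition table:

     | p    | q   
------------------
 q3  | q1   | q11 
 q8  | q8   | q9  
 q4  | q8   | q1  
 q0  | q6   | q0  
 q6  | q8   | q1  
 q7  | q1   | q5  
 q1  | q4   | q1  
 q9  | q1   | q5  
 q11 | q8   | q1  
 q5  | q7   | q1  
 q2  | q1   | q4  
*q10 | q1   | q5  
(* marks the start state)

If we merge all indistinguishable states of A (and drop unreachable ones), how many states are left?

Reachable states from the start: {q1,q4,q5,q7,q8,q9,q10}. Unreachable: {q0,q2,q3,q6,q11} — drop them.
Start with accepting vs non-accepting: {q4} | {q1,q5,q7,q8,q9,q10}.
Refine {q1,q5,q7,q8,q9,q10} on symbol p: members go to different blocks, giving {q5,q7,q8,q9,q10} and {q1}.
Refine {q5,q7,q8,q9,q10} on symbol p: members go to different blocks, giving {q7,q9,q10} and {q5,q8}.
On input p, block {q5,q8} splits into {q5} and {q8}.
Stable partition: {q4} | {q7,q9,q10} | {q1} | {q5} | {q8} — 5 equivalence classes.

5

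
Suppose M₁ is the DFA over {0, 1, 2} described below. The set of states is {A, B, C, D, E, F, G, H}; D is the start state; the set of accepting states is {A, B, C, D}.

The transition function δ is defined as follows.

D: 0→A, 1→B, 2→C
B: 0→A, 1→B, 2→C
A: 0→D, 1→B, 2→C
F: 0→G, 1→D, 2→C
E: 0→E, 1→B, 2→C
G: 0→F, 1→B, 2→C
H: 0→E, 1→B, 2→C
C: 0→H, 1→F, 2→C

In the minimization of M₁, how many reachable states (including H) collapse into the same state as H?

Every state is reachable, so we keep all 8.
Start with accepting vs non-accepting: {A,B,C,D} | {E,F,G,H}.
On input 0, block {A,B,C,D} splits into {A,B,D} and {C}.
Stable partition: {A,B,D} | {E,F,G,H} | {C} — 3 equivalence classes.
State H belongs to the block {E,F,G,H}, which has 4 states.

4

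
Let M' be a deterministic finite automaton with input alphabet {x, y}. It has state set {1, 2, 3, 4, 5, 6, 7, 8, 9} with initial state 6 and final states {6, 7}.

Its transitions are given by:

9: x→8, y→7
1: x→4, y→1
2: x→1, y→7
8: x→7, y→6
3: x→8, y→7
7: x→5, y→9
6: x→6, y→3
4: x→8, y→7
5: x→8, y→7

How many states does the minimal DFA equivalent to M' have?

States {1,2,4} cannot be reached from the start state, so discard them.
Start with accepting vs non-accepting: {6,7} | {3,5,8,9}.
Split {6,7} by δ(·,x) → {6} and {7}.
Split {3,5,8,9} by δ(·,x) → {3,5,9} and {8}.
No further refinement is possible. Final partition (4 blocks): {6} | {3,5,9} | {7} | {8}.

4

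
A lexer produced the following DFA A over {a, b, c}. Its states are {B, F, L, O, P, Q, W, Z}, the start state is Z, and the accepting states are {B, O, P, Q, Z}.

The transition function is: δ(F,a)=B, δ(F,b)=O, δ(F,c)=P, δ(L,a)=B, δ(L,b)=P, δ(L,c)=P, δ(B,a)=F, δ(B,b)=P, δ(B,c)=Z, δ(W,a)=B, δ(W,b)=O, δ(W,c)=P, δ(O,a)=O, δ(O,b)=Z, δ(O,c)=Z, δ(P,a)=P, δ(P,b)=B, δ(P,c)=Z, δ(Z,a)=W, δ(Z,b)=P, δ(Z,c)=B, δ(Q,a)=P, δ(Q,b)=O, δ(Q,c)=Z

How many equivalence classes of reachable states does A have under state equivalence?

3

States {L,Q} cannot be reached from the start state, so discard them.
Initial partition by acceptance: {B,O,P,Z} | {F,W}.
On input a, block {B,O,P,Z} splits into {O,P} and {B,Z}.
The partition is now stable with 3 blocks: {O,P} | {F,W} | {B,Z}.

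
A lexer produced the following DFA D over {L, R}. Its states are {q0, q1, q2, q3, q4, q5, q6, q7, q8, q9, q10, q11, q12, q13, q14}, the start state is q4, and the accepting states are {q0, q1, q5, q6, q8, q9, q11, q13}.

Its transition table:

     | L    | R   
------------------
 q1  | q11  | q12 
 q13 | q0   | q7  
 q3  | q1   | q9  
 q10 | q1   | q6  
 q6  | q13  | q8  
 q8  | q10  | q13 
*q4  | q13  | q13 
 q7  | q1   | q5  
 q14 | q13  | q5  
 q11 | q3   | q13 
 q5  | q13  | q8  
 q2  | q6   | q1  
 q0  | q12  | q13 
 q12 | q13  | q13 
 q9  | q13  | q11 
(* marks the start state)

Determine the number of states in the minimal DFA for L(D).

7

Reachable states from the start: {q0,q1,q3,q4,q5,q6,q7,q8,q9,q10,q11,q12,q13}. Unreachable: {q2,q14} — drop them.
P0 = {q0,q1,q5,q6,q8,q9,q11,q13} | {q3,q4,q7,q10,q12}.
On input L, block {q0,q1,q5,q6,q8,q9,q11,q13} splits into {q1,q5,q6,q9,q13} and {q0,q8,q11}.
Refine {q1,q5,q6,q9,q13} on symbol L: members go to different blocks, giving {q5,q6,q9} and {q1,q13}.
Refine {q3,q4,q7,q10,q12} on symbol R: members go to different blocks, giving {q3,q7,q10} and {q4,q12}.
On input L, block {q0,q8,q11} splits into {q8,q11} and {q0}.
On input L, block {q1,q13} splits into {q1} and {q13}.
Stable partition: {q5,q6,q9} | {q3,q7,q10} | {q8,q11} | {q1} | {q4,q12} | {q0} | {q13} — 7 equivalence classes.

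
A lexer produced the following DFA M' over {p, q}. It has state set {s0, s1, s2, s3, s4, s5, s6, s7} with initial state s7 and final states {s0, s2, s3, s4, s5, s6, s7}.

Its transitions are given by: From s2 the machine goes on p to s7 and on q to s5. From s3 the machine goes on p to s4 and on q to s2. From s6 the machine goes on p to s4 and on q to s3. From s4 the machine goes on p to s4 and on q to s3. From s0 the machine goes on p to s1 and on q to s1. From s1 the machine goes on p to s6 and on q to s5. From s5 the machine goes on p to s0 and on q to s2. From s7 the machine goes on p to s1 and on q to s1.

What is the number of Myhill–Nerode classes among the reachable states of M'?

Every state is reachable, so we keep all 8.
Initial partition by acceptance: {s0,s2,s3,s4,s5,s6,s7} | {s1}.
Split {s0,s2,s3,s4,s5,s6,s7} by δ(·,p) → {s2,s3,s4,s5,s6} and {s0,s7}.
Split {s2,s3,s4,s5,s6} by δ(·,p) → {s3,s4,s6} and {s2,s5}.
Refine {s3,s4,s6} on symbol q: members go to different blocks, giving {s4,s6} and {s3}.
No further refinement is possible. Final partition (5 blocks): {s4,s6} | {s1} | {s0,s7} | {s2,s5} | {s3}.

5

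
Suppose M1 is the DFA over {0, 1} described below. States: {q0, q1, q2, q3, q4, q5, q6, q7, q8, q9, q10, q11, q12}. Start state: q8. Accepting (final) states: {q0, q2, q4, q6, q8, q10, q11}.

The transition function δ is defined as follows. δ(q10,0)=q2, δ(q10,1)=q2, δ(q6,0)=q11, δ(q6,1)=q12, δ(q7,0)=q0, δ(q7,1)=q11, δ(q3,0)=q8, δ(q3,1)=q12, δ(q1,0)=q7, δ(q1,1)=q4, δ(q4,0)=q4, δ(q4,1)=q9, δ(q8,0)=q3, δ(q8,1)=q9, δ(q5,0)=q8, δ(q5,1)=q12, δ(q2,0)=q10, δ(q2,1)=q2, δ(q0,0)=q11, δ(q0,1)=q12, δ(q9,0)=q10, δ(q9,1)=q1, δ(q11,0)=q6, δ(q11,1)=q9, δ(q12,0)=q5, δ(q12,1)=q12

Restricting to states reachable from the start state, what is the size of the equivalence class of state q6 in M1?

Every state is reachable, so we keep all 13.
Start with accepting vs non-accepting: {q0,q2,q4,q6,q8,q10,q11} | {q1,q3,q5,q7,q9,q12}.
Split {q0,q2,q4,q6,q8,q10,q11} by δ(·,0) → {q0,q2,q4,q6,q10,q11} and {q8}.
Split {q0,q2,q4,q6,q10,q11} by δ(·,1) → {q0,q4,q6,q11} and {q2,q10}.
Split {q1,q3,q5,q7,q9,q12} by δ(·,0) → {q1,q12} and {q3,q5} and {q7} and {q9}.
On input 1, block {q0,q4,q6,q11} splits into {q0,q6} and {q4,q11}.
Split {q1,q12} by δ(·,0) → {q1} and {q12}.
Split {q4,q11} by δ(·,0) → {q4} and {q11}.
No further refinement is possible. Final partition (10 blocks): {q0,q6} | {q1} | {q8} | {q2,q10} | {q3,q5} | {q7} | {q9} | {q4} | {q12} | {q11}.
State q6 belongs to the block {q0,q6}, which has 2 states.

2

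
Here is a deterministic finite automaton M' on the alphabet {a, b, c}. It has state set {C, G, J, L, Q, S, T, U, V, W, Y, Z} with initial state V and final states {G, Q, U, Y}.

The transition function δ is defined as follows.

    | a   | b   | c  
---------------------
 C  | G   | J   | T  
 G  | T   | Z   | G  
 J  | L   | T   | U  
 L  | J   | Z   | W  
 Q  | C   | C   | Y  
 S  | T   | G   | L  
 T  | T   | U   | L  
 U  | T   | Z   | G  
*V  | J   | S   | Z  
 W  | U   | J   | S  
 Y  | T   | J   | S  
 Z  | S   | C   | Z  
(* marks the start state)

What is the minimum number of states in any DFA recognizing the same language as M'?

7

Reachable states from the start: {C,G,J,L,S,T,U,V,W,Z}. Unreachable: {Q,Y} — drop them.
Start with accepting vs non-accepting: {G,U} | {C,J,L,S,T,V,W,Z}.
Split {C,J,L,S,T,V,W,Z} by δ(·,a) → {J,L,S,T,V,Z} and {C,W}.
On input b, block {J,L,S,T,V,Z} splits into {J,L,V} and {S,T} and {Z}.
On input b, block {J,L,V} splits into {J,V} and {L}.
On input a, block {J,V} splits into {J} and {V}.
Stable partition: {G,U} | {J} | {C,W} | {S,T} | {Z} | {L} | {V} — 7 equivalence classes.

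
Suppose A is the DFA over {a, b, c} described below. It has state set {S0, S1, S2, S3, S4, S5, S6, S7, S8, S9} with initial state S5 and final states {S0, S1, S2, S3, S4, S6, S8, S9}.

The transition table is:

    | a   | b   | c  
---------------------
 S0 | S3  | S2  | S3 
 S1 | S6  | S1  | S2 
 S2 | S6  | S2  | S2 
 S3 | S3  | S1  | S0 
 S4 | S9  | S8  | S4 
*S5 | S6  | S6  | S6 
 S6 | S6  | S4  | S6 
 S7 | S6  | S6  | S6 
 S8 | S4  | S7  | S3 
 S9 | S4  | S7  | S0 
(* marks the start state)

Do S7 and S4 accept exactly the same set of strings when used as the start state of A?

No

All states are reachable from the start state.
P0 = {S0,S1,S2,S3,S4,S6,S8,S9} | {S5,S7}.
Split {S0,S1,S2,S3,S4,S6,S8,S9} by δ(·,b) → {S0,S1,S2,S3,S4,S6} and {S8,S9}.
On input a, block {S0,S1,S2,S3,S4,S6} splits into {S0,S1,S2,S3,S6} and {S4}.
Split {S0,S1,S2,S3,S6} by δ(·,b) → {S0,S1,S2,S3} and {S6}.
Split {S0,S1,S2,S3} by δ(·,a) → {S0,S3} and {S1,S2}.
Stable partition: {S0,S3} | {S5,S7} | {S8,S9} | {S4} | {S6} | {S1,S2} — 6 equivalence classes.
S7 and S4 end up in different blocks, so they are distinguishable. For instance, the string 'ε' is accepted from only S4.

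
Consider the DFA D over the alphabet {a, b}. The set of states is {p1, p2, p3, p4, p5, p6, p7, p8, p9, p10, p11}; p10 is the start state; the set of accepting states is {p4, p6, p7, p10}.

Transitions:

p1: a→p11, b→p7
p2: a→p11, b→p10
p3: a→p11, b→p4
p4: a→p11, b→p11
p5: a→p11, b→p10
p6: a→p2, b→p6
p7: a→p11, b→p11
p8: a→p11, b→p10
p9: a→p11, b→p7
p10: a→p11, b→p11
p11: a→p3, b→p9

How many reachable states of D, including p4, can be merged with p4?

3

First remove the unreachable states {p1,p2,p5,p6,p8}; 6 states remain.
P0 = {p4,p7,p10} | {p3,p9,p11}.
On input b, block {p3,p9,p11} splits into {p3,p9} and {p11}.
The partition is now stable with 3 blocks: {p4,p7,p10} | {p3,p9} | {p11}.
The equivalence class containing p4 is {p4,p7,p10}, of size 3.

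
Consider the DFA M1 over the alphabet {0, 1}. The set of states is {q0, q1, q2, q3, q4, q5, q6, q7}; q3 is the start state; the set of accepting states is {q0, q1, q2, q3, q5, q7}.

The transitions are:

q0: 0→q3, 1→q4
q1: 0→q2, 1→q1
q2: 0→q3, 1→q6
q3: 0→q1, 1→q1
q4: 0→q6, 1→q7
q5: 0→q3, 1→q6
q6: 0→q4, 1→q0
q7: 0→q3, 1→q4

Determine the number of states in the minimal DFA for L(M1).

States {q5} cannot be reached from the start state, so discard them.
Start with accepting vs non-accepting: {q0,q1,q2,q3,q7} | {q4,q6}.
On input 1, block {q0,q1,q2,q3,q7} splits into {q0,q2,q7} and {q1,q3}.
Refine {q1,q3} on symbol 0: members go to different blocks, giving {q1} and {q3}.
Stable partition: {q0,q2,q7} | {q4,q6} | {q1} | {q3} — 4 equivalence classes.

4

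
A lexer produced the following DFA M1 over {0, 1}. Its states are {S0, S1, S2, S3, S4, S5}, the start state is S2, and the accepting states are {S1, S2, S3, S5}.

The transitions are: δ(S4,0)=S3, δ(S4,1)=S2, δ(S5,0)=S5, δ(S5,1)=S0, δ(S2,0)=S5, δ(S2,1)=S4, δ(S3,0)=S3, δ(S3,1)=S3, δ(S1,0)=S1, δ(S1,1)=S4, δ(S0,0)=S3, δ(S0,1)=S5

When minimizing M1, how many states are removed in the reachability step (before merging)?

No path from S2 leads to S1; the other 5 states are all reachable.

1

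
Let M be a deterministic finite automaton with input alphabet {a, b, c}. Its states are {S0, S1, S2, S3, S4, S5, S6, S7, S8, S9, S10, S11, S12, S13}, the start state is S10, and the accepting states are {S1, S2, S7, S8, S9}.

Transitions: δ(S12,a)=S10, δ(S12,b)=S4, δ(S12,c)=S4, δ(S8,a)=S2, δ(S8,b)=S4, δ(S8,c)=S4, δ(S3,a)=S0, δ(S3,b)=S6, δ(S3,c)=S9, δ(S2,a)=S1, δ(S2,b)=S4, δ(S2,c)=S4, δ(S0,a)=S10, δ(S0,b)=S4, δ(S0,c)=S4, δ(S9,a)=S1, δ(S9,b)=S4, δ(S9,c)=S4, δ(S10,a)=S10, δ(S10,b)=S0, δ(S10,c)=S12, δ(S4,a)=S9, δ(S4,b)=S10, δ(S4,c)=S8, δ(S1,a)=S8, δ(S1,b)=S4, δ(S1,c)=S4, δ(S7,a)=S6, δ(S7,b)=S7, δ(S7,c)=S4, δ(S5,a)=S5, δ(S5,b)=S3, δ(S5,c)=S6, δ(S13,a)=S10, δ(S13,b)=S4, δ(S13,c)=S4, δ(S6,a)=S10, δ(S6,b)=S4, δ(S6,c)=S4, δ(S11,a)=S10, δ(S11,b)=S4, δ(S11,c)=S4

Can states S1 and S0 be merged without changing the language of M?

Reachable states from the start: {S0,S1,S2,S4,S8,S9,S10,S12}. Unreachable: {S3,S5,S6,S7,S11,S13} — drop them.
Start with accepting vs non-accepting: {S1,S2,S8,S9} | {S0,S4,S10,S12}.
Refine {S0,S4,S10,S12} on symbol a: members go to different blocks, giving {S0,S10,S12} and {S4}.
Split {S0,S10,S12} by δ(·,b) → {S0,S12} and {S10}.
Stable partition: {S1,S2,S8,S9} | {S0,S12} | {S4} | {S10} — 4 equivalence classes.
S1 and S0 end up in different blocks, so they are distinguishable. For instance, the string 'ε' is accepted from only S1.

No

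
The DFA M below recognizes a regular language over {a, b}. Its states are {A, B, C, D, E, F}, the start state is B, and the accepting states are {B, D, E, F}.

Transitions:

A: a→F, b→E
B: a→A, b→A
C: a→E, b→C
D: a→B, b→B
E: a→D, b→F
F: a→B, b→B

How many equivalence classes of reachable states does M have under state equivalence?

4

First remove the unreachable states {C}; 5 states remain.
Start with accepting vs non-accepting: {B,D,E,F} | {A}.
On input a, block {B,D,E,F} splits into {D,E,F} and {B}.
On input a, block {D,E,F} splits into {D,F} and {E}.
The partition is now stable with 4 blocks: {D,F} | {A} | {B} | {E}.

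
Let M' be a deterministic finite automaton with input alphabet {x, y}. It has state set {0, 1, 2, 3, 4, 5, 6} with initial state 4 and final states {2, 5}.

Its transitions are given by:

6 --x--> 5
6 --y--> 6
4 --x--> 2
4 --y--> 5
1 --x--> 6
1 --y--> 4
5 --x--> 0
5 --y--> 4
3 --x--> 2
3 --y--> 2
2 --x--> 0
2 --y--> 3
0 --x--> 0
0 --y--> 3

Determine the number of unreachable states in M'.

No path from 4 leads to 1, 6; the other 5 states are all reachable.

2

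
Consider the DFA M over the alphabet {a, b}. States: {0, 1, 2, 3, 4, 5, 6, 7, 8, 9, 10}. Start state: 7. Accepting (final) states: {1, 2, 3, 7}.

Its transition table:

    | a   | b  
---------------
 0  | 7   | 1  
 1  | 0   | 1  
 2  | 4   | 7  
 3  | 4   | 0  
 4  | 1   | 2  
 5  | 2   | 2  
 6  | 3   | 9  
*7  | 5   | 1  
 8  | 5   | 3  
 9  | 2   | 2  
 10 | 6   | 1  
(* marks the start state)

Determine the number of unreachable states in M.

Starting at 7 and following transitions, the reachable set is {0, 1, 2, 4, 5, 7}. That leaves 3, 6, 8, 9, 10 unreachable — 5 in total.

5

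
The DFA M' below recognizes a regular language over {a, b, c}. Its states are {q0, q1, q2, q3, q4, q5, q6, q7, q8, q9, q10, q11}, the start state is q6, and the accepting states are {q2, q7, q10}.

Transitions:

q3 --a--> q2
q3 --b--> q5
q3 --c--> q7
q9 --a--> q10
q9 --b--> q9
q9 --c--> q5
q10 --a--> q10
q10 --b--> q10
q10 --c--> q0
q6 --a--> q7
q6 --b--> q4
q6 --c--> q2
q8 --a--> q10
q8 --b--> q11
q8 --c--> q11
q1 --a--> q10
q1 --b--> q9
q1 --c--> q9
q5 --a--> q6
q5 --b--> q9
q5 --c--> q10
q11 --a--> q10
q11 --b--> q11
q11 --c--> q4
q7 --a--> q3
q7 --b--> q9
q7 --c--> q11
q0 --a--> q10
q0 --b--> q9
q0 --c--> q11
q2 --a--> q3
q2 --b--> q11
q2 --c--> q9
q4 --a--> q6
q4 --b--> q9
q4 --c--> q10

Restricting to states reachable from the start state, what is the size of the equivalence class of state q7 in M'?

States {q1,q8} cannot be reached from the start state, so discard them.
Start with accepting vs non-accepting: {q2,q7,q10} | {q0,q3,q4,q5,q6,q9,q11}.
Refine {q2,q7,q10} on symbol a: members go to different blocks, giving {q2,q7} and {q10}.
Split {q0,q3,q4,q5,q6,q9,q11} by δ(·,a) → {q0,q9,q11} and {q3,q6} and {q4,q5}.
Split {q0,q9,q11} by δ(·,c) → {q9,q11} and {q0}.
The partition is now stable with 6 blocks: {q2,q7} | {q9,q11} | {q10} | {q3,q6} | {q4,q5} | {q0}.
State q7 belongs to the block {q2,q7}, which has 2 states.

2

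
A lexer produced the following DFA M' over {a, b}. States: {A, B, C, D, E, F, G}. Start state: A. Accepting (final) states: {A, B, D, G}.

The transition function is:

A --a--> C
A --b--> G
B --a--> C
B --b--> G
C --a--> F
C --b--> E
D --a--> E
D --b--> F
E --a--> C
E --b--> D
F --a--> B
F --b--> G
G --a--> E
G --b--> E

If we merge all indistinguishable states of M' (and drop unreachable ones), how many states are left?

Initial partition by acceptance: {A,B,D,G} | {C,E,F}.
On input b, block {A,B,D,G} splits into {A,B} and {D,G}.
Split {C,E,F} by δ(·,a) → {C,E} and {F}.
Refine {C,E} on symbol a: members go to different blocks, giving {C} and {E}.
Refine {D,G} on symbol b: members go to different blocks, giving {D} and {G}.
No further refinement is possible. Final partition (6 blocks): {A,B} | {C} | {D} | {F} | {E} | {G}.

6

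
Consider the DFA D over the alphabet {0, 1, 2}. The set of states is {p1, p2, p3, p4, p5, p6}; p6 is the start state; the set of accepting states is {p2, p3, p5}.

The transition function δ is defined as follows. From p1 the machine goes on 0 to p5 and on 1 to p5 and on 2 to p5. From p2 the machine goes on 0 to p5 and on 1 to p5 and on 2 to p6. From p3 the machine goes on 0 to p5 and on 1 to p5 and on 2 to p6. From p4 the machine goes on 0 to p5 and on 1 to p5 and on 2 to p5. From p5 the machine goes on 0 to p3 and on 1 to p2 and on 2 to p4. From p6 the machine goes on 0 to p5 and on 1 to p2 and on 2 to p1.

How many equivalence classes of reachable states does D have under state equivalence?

4

Every state is reachable, so we keep all 6.
P0 = {p2,p3,p5} | {p1,p4,p6}.
Split {p1,p4,p6} by δ(·,2) → {p1,p4} and {p6}.
Split {p2,p3,p5} by δ(·,2) → {p2,p3} and {p5}.
The partition is now stable with 4 blocks: {p2,p3} | {p1,p4} | {p6} | {p5}.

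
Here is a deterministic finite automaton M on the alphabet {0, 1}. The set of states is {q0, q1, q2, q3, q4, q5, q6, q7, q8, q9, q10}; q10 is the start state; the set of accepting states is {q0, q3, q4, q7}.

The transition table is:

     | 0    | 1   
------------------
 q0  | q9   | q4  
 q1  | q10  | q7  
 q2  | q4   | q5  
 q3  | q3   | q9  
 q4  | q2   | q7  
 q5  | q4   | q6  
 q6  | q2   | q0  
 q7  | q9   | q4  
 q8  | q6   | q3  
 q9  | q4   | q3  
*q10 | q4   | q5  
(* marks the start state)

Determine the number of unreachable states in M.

2

Starting at q10 and following transitions, the reachable set is {q0, q2, q3, q4, q5, q6, q7, q9, q10}. That leaves q1, q8 unreachable — 2 in total.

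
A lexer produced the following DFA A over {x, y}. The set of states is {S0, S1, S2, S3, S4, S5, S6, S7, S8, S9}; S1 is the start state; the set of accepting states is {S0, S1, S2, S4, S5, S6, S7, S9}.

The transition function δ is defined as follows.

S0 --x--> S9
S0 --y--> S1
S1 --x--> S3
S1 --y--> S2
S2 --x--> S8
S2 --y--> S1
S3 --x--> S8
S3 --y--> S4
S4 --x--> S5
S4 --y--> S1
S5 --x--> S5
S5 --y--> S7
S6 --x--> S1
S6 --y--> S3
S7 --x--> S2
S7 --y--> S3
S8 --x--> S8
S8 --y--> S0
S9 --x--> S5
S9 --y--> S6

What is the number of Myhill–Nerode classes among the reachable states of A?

Every state is reachable, so we keep all 10.
Start with accepting vs non-accepting: {S0,S1,S2,S4,S5,S6,S7,S9} | {S3,S8}.
Split {S0,S1,S2,S4,S5,S6,S7,S9} by δ(·,x) → {S0,S4,S5,S6,S7,S9} and {S1,S2}.
Split {S0,S4,S5,S6,S7,S9} by δ(·,x) → {S0,S4,S5,S9} and {S6,S7}.
Split {S0,S4,S5,S9} by δ(·,y) → {S0,S4} and {S5,S9}.
The partition is now stable with 5 blocks: {S0,S4} | {S3,S8} | {S1,S2} | {S6,S7} | {S5,S9}.

5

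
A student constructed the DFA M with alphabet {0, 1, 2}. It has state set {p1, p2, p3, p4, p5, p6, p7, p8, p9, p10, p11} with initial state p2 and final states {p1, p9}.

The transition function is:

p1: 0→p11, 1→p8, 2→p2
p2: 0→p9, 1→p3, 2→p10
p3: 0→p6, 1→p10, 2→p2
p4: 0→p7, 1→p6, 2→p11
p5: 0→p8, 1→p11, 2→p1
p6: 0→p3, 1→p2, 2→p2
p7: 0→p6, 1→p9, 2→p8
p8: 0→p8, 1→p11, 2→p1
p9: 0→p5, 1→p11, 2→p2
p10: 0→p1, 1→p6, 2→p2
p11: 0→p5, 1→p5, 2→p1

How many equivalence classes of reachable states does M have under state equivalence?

4

First remove the unreachable states {p4,p7}; 9 states remain.
Initial partition by acceptance: {p1,p9} | {p2,p3,p5,p6,p8,p10,p11}.
Refine {p2,p3,p5,p6,p8,p10,p11} on symbol 0: members go to different blocks, giving {p3,p5,p6,p8,p11} and {p2,p10}.
Refine {p3,p5,p6,p8,p11} on symbol 1: members go to different blocks, giving {p5,p8,p11} and {p3,p6}.
Stable partition: {p1,p9} | {p5,p8,p11} | {p2,p10} | {p3,p6} — 4 equivalence classes.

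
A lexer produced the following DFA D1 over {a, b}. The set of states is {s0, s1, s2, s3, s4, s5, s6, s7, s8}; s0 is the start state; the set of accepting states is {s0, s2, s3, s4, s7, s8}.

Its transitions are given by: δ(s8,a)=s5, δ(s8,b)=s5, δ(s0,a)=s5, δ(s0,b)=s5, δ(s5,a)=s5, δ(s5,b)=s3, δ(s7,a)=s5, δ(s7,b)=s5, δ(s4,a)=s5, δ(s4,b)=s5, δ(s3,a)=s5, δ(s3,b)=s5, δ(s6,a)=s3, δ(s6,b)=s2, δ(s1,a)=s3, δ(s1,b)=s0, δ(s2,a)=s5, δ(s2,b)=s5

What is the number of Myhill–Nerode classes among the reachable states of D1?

2

Reachable states from the start: {s0,s3,s5}. Unreachable: {s1,s2,s4,s6,s7,s8} — drop them.
Start with accepting vs non-accepting: {s0,s3} | {s5}.
No further refinement is possible. Final partition (2 blocks): {s0,s3} | {s5}.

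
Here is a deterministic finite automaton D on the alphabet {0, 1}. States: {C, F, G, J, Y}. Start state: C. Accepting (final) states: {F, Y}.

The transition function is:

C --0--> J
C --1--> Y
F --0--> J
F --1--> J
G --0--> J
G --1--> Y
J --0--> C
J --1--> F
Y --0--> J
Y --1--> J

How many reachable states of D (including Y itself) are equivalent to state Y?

Reachable states from the start: {C,F,J,Y}. Unreachable: {G} — drop them.
Initial partition by acceptance: {F,Y} | {C,J}.
The partition is now stable with 2 blocks: {F,Y} | {C,J}.
State Y belongs to the block {F,Y}, which has 2 states.

2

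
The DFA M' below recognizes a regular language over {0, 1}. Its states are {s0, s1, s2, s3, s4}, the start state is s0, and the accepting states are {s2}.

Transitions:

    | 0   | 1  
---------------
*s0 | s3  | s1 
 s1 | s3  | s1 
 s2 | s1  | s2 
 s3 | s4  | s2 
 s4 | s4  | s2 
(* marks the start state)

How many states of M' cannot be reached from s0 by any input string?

Every one of the 5 states is reachable from s0.

0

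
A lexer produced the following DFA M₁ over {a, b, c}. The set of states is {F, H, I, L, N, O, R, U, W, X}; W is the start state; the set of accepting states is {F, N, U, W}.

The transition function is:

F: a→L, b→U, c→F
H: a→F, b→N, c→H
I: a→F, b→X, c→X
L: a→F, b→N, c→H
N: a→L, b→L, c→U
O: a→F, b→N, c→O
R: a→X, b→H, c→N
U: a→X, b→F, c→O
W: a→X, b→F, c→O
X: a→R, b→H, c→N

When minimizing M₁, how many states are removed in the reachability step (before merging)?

BFS from W reaches {F, H, L, N, O, R, U, W, X}; the 1 state(s) I are never visited.

1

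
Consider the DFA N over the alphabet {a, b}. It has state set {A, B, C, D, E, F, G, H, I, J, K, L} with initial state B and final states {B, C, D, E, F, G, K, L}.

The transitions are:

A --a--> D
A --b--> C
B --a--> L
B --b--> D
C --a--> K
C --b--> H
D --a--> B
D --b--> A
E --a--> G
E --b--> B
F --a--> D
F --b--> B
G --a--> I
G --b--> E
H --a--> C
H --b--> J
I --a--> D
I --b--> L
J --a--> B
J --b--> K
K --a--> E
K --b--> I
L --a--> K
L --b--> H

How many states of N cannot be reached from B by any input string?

1

No path from B leads to F; the other 11 states are all reachable.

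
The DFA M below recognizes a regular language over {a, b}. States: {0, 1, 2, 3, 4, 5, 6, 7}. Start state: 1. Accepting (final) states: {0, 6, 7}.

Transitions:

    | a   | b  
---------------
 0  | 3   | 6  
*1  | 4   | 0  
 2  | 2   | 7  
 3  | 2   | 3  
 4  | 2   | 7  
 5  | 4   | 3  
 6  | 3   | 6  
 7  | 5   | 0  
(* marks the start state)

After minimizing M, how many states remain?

3

Initial partition by acceptance: {0,6,7} | {1,2,3,4,5}.
Split {1,2,3,4,5} by δ(·,b) → {1,2,4} and {3,5}.
No further refinement is possible. Final partition (3 blocks): {0,6,7} | {1,2,4} | {3,5}.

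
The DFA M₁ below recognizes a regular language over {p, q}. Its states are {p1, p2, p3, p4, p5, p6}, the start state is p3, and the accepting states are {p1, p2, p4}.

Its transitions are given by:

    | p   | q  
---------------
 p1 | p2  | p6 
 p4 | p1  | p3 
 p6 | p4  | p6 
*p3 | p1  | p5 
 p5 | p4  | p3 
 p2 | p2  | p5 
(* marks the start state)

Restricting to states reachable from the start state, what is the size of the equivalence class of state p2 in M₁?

All states are reachable from the start state.
Start with accepting vs non-accepting: {p1,p2,p4} | {p3,p5,p6}.
No further refinement is possible. Final partition (2 blocks): {p1,p2,p4} | {p3,p5,p6}.
State p2 belongs to the block {p1,p2,p4}, which has 3 states.

3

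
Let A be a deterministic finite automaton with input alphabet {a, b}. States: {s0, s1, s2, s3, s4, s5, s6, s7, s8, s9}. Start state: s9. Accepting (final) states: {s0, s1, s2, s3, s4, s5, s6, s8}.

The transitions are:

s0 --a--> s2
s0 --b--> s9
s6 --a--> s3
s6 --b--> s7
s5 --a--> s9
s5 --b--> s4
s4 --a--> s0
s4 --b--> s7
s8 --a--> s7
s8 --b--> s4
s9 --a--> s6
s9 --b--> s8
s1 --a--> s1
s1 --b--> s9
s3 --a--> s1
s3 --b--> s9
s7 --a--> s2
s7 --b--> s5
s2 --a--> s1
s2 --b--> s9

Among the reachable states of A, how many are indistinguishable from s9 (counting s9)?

P0 = {s0,s1,s2,s3,s4,s5,s6,s8} | {s7,s9}.
On input a, block {s0,s1,s2,s3,s4,s5,s6,s8} splits into {s0,s1,s2,s3,s4,s6} and {s5,s8}.
Stable partition: {s0,s1,s2,s3,s4,s6} | {s7,s9} | {s5,s8} — 3 equivalence classes.
State s9 belongs to the block {s7,s9}, which has 2 states.

2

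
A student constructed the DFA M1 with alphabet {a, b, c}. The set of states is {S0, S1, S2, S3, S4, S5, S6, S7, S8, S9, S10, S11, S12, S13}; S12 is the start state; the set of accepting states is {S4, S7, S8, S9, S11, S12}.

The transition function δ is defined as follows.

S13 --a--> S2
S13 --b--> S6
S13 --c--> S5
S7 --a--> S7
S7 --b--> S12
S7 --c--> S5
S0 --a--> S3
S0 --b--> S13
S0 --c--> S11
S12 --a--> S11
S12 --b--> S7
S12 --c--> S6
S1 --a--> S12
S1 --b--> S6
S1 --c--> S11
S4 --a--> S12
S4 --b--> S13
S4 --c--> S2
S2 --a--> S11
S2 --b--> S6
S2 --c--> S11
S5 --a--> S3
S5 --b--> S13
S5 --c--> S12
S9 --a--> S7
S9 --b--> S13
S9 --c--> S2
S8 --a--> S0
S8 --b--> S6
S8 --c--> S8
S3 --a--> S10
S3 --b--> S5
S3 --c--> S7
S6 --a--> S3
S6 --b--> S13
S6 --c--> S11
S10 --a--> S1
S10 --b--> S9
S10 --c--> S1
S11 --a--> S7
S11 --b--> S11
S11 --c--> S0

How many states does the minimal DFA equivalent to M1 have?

First remove the unreachable states {S4,S8}; 12 states remain.
Initial partition by acceptance: {S7,S9,S11,S12} | {S0,S1,S2,S3,S5,S6,S10,S13}.
Refine {S7,S9,S11,S12} on symbol b: members go to different blocks, giving {S7,S11,S12} and {S9}.
Split {S0,S1,S2,S3,S5,S6,S10,S13} by δ(·,a) → {S0,S3,S5,S6,S10,S13} and {S1,S2}.
Refine {S0,S3,S5,S6,S10,S13} on symbol a: members go to different blocks, giving {S0,S3,S5,S6} and {S10,S13}.
On input a, block {S0,S3,S5,S6} splits into {S0,S5,S6} and {S3}.
On input b, block {S10,S13} splits into {S10} and {S13}.
The partition is now stable with 7 blocks: {S7,S11,S12} | {S0,S5,S6} | {S9} | {S1,S2} | {S10} | {S3} | {S13}.

7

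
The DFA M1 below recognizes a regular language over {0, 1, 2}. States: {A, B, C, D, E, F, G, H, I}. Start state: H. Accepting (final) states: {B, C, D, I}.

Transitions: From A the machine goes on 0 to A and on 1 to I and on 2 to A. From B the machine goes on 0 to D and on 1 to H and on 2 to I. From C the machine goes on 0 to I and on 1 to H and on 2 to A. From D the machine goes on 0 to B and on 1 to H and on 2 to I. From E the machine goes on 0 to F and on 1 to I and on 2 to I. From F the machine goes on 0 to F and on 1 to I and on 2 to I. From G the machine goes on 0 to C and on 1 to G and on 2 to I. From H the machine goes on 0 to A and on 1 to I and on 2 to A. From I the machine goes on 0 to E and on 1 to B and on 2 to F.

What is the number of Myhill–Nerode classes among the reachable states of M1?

4

Reachable states from the start: {A,B,D,E,F,H,I}. Unreachable: {C,G} — drop them.
P0 = {B,D,I} | {A,E,F,H}.
Refine {B,D,I} on symbol 0: members go to different blocks, giving {B,D} and {I}.
On input 2, block {A,E,F,H} splits into {A,H} and {E,F}.
The partition is now stable with 4 blocks: {B,D} | {A,H} | {I} | {E,F}.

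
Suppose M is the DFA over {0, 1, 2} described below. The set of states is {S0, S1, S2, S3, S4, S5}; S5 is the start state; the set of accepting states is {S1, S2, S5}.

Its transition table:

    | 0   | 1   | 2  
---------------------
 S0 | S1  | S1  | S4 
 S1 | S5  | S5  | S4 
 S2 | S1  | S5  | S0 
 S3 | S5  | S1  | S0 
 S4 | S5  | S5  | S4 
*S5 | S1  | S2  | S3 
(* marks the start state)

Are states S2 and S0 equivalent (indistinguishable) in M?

Every state is reachable, so we keep all 6.
Initial partition by acceptance: {S1,S2,S5} | {S0,S3,S4}.
The partition is now stable with 2 blocks: {S1,S2,S5} | {S0,S3,S4}.
S2 and S0 end up in different blocks, so they are distinguishable. For instance, the string 'ε' is accepted from only S2.

No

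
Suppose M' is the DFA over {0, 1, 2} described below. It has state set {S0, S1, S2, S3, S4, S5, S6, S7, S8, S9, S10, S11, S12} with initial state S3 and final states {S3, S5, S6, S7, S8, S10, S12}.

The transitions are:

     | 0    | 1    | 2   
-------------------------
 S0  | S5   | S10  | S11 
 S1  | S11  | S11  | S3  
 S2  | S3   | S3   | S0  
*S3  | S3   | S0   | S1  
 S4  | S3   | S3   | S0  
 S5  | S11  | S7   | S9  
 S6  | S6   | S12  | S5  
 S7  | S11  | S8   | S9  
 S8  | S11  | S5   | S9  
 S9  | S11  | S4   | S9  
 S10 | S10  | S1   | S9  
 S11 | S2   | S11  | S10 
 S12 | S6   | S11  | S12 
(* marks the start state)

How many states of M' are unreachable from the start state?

Starting at S3 and following transitions, the reachable set is {S0, S1, S2, S3, S4, S5, S7, S8, S9, S10, S11}. That leaves S6, S12 unreachable — 2 in total.

2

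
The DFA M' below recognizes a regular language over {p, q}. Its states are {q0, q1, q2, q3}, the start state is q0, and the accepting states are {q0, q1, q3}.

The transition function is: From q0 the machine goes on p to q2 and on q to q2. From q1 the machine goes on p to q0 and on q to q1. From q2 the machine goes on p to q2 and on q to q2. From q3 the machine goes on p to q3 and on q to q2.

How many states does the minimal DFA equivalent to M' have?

2

Reachable states from the start: {q0,q2}. Unreachable: {q1,q3} — drop them.
P0 = {q0} | {q2}.
Stable partition: {q0} | {q2} — 2 equivalence classes.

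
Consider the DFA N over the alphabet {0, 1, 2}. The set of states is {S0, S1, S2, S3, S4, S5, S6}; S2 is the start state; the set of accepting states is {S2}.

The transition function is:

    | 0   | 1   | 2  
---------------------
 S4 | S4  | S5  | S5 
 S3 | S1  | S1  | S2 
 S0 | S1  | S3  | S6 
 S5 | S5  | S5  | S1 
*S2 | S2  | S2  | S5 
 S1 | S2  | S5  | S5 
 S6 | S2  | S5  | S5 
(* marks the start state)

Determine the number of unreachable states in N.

BFS from S2 reaches {S1, S2, S5}; the 4 state(s) S0, S3, S4, S6 are never visited.

4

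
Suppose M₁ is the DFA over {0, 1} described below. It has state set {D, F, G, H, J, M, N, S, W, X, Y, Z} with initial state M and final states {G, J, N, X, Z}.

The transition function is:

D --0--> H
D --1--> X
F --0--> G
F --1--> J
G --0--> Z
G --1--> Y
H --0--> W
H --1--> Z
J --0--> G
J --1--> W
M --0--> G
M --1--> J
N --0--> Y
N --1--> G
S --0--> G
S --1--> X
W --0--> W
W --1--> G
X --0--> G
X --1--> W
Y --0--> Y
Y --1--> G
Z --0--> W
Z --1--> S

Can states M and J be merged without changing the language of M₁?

First remove the unreachable states {D,F,H,N}; 8 states remain.
Initial partition by acceptance: {G,J,X,Z} | {M,S,W,Y}.
Refine {G,J,X,Z} on symbol 0: members go to different blocks, giving {G,J,X} and {Z}.
On input 0, block {G,J,X} splits into {J,X} and {G}.
On input 0, block {M,S,W,Y} splits into {W,Y} and {M,S}.
The partition is now stable with 5 blocks: {J,X} | {W,Y} | {Z} | {G} | {M,S}.
M and J end up in different blocks, so they are distinguishable. For instance, the string 'ε' is accepted from only J.

No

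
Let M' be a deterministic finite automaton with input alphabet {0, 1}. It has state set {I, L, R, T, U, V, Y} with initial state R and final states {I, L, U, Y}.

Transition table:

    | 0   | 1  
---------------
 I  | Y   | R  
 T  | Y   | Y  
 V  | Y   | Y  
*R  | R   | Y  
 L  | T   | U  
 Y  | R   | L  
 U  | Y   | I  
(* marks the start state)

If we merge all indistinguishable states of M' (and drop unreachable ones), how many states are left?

Reachable states from the start: {I,L,R,T,U,Y}. Unreachable: {V} — drop them.
P0 = {I,L,U,Y} | {R,T}.
On input 0, block {I,L,U,Y} splits into {I,U} and {L,Y}.
On input 1, block {I,U} splits into {I} and {U}.
Split {R,T} by δ(·,0) → {R} and {T}.
Split {L,Y} by δ(·,0) → {L} and {Y}.
Stable partition: {I} | {R} | {L} | {U} | {T} | {Y} — 6 equivalence classes.

6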